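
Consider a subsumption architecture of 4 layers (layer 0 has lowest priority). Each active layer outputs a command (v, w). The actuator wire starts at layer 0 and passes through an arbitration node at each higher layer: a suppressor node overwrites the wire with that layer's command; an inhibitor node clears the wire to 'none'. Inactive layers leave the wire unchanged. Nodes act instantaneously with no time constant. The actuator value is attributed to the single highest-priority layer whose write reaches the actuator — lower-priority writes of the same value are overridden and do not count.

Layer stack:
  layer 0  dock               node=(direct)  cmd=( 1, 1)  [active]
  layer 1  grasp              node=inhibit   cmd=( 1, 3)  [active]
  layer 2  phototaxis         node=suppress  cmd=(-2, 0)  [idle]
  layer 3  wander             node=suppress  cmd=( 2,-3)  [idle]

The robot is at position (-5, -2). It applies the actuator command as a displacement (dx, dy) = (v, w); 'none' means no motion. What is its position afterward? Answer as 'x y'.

[0] dock on; wire := (1, 1)
[1] grasp on (inhibit); wire := none
[2] phototaxis off; pass none
[3] wander off; pass none
output none
position: (-5, -2) + none = (-5, -2)

-5 -2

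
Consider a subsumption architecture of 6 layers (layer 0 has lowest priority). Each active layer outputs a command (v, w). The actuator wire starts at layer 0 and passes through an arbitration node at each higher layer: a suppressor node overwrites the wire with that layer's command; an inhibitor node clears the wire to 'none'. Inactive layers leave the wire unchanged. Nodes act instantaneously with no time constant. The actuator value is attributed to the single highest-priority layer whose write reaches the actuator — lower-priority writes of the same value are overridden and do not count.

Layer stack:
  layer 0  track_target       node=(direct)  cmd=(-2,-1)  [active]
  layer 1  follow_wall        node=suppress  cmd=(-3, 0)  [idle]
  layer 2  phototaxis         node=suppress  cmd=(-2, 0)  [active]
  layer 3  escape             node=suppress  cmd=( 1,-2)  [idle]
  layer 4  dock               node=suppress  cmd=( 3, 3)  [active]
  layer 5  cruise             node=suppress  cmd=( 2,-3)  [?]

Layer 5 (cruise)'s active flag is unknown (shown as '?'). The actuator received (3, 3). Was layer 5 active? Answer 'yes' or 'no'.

If layer 5 is active=yes:
  actuator would be (2, -3)
If layer 5 is active=no:
  actuator would be (3, 3)
Observed (3, 3), so layer 5 was idle.

no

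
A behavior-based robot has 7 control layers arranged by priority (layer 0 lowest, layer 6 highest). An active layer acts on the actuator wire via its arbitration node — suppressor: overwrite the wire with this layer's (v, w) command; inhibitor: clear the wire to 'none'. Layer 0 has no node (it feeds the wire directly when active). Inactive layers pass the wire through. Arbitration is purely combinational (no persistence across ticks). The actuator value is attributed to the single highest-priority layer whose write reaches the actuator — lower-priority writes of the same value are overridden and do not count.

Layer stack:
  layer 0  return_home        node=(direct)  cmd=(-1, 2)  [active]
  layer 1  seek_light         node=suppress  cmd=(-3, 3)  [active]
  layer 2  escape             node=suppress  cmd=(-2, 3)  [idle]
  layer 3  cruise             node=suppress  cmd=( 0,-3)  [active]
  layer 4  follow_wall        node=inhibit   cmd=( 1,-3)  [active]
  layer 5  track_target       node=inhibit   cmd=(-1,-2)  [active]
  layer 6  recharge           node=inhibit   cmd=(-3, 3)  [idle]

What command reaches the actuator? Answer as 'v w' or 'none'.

L0 return_home: active, feeds wire = (-1, 2)
L1 seek_light: active, suppressor → wire = (-3, 3)
L2 escape: idle → wire stays (-3, 3)
L3 cruise: active, suppressor → wire = (0, -3)
L4 follow_wall: active, inhibitor → wire = none
L5 track_target: active, inhibitor → wire = none
L6 recharge: idle → wire stays none
actuator = none

none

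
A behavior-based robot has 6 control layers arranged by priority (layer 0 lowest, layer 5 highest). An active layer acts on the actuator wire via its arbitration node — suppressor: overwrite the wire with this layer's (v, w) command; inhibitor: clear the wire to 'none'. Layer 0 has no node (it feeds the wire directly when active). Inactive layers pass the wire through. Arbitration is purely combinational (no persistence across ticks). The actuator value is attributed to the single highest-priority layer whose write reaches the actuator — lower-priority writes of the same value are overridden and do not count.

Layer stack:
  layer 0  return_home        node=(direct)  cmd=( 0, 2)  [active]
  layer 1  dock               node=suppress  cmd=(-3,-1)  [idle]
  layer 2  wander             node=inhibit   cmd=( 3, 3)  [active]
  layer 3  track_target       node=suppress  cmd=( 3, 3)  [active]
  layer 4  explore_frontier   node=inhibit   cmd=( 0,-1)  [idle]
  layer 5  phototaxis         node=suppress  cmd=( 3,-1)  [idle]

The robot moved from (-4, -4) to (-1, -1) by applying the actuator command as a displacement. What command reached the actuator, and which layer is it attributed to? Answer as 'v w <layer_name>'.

displacement = (-1, -1) − (-4, -4) = (3, 3)
[0] return_home on; wire := (0, 2)
[1] dock off; pass (0, 2)
[2] wander on (inhibit); wire := none
[3] track_target on (suppress); wire := (3, 3)
[4] explore_frontier off; pass (3, 3)
[5] phototaxis off; pass (3, 3)
output (3, 3) — from layer 3 (track_target)

3 3 track_target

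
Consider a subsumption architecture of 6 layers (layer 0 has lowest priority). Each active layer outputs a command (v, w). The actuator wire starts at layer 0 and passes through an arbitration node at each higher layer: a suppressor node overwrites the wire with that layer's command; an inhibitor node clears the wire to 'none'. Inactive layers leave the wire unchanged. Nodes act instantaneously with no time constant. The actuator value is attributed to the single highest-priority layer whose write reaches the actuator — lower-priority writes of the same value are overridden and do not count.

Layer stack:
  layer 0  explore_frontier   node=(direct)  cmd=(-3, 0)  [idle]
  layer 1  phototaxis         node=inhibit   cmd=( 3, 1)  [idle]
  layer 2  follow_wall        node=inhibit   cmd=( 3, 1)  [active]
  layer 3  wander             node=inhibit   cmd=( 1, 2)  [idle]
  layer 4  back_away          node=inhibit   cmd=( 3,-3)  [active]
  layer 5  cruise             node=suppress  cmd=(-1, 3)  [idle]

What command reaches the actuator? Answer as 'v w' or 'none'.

L0 explore_frontier: idle → wire = none
L1 phototaxis: idle → wire stays none
L2 follow_wall: active, inhibitor → wire = none
L3 wander: idle → wire stays none
L4 back_away: active, inhibitor → wire = none
L5 cruise: idle → wire stays none
actuator = none

none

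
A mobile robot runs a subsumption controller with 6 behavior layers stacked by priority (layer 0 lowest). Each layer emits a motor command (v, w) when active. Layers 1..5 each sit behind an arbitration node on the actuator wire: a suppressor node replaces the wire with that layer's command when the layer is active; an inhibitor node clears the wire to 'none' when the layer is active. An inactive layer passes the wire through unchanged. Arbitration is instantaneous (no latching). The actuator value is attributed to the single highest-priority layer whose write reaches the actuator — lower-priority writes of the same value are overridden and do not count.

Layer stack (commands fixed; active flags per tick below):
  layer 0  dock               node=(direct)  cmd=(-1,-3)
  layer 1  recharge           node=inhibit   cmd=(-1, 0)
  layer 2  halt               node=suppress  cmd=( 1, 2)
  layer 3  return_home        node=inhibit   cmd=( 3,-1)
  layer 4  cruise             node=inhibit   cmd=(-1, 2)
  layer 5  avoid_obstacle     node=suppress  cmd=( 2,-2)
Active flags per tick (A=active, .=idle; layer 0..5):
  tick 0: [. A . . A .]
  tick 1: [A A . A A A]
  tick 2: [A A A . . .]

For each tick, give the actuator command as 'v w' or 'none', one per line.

tick 0:
  L0 dock: idle → wire = none
  L1 recharge: active, inhibitor → wire = none
  L2 halt: idle → wire stays none
  L3 return_home: idle → wire stays none
  L4 cruise: active, inhibitor → wire = none
  L5 avoid_obstacle: idle → wire stays none
  actuator = none
tick 1:
  L0 dock: active, feeds wire = (-1, -3)
  L1 recharge: active, inhibitor → wire = none
  L2 halt: idle → wire stays none
  L3 return_home: active, inhibitor → wire = none
  L4 cruise: active, inhibitor → wire = none
  L5 avoid_obstacle: active, suppressor → wire = (2, -2)
  actuator = (2, -2)
tick 2:
  L0 dock: active, feeds wire = (-1, -3)
  L1 recharge: active, inhibitor → wire = none
  L2 halt: active, suppressor → wire = (1, 2)
  L3 return_home: idle → wire stays (1, 2)
  L4 cruise: idle → wire stays (1, 2)
  L5 avoid_obstacle: idle → wire stays (1, 2)
  actuator = (1, 2)

none
2 -2
1 2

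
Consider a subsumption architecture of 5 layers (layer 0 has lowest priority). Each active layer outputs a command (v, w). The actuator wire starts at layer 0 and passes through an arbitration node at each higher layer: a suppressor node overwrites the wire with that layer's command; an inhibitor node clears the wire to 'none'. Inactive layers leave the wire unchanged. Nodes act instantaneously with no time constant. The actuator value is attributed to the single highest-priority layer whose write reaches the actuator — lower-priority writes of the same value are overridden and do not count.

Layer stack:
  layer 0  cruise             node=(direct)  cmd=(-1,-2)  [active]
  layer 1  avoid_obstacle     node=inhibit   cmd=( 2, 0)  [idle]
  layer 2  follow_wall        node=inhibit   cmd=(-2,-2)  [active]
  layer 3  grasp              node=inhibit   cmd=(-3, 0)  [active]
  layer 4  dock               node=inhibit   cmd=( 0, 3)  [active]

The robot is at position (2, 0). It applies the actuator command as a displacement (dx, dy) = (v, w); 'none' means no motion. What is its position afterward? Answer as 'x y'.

2 0

layer 0 (cruise) active — direct: (-1, -2)
layer 1 (avoid_obstacle) idle — unchanged: (-1, -2)
layer 2 (follow_wall) active — inhibits: none
layer 3 (grasp) active — inhibits: none
layer 4 (dock) active — inhibits: none
→ actuator none
position: (2, 0) + none = (2, 0)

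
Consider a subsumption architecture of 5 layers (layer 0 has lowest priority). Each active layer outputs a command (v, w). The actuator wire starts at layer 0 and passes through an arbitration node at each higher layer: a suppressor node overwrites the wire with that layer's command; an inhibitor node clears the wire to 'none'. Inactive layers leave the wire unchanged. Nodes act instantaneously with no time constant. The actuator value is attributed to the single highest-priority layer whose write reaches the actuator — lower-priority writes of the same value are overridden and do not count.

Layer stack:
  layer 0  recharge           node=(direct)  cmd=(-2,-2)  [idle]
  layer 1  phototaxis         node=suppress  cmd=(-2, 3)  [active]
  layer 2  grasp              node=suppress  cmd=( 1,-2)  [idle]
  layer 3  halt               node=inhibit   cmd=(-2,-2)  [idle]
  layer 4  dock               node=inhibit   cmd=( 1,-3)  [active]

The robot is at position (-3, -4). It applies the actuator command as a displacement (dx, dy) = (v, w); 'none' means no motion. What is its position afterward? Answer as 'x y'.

L0 recharge: idle → wire = none
L1 phototaxis: active, suppressor → wire = (-2, 3)
L2 grasp: idle → wire stays (-2, 3)
L3 halt: idle → wire stays (-2, 3)
L4 dock: active, inhibitor → wire = none
actuator = none
position: (-3, -4) + none = (-3, -4)

-3 -4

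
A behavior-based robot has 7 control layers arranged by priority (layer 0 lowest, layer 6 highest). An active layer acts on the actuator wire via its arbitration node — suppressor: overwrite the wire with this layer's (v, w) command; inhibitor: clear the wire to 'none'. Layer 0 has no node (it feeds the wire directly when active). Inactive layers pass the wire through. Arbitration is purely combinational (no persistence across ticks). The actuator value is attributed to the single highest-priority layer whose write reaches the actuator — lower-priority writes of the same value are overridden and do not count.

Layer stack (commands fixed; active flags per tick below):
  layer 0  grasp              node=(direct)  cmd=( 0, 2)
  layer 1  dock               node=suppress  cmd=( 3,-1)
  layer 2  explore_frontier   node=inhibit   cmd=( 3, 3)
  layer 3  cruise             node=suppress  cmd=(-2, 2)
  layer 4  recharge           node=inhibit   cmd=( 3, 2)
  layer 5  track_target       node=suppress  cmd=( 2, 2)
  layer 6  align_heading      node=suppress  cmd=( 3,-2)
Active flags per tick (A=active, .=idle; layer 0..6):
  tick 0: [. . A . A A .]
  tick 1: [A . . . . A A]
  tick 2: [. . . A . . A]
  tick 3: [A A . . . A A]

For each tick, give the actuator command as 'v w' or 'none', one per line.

tick 0:
  L0 grasp: idle → wire = none
  L1 dock: idle → wire stays none
  L2 explore_frontier: active, inhibitor → wire = none
  L3 cruise: idle → wire stays none
  L4 recharge: active, inhibitor → wire = none
  L5 track_target: active, suppressor → wire = (2, 2)
  L6 align_heading: idle → wire stays (2, 2)
  actuator = (2, 2)
tick 1:
  L0 grasp: active, feeds wire = (0, 2)
  L1 dock: idle → wire stays (0, 2)
  L2 explore_frontier: idle → wire stays (0, 2)
  L3 cruise: idle → wire stays (0, 2)
  L4 recharge: idle → wire stays (0, 2)
  L5 track_target: active, suppressor → wire = (2, 2)
  L6 align_heading: active, suppressor → wire = (3, -2)
  actuator = (3, -2)
tick 2:
  L0 grasp: idle → wire = none
  L1 dock: idle → wire stays none
  L2 explore_frontier: idle → wire stays none
  L3 cruise: active, suppressor → wire = (-2, 2)
  L4 recharge: idle → wire stays (-2, 2)
  L5 track_target: idle → wire stays (-2, 2)
  L6 align_heading: active, suppressor → wire = (3, -2)
  actuator = (3, -2)
tick 3:
  L0 grasp: active, feeds wire = (0, 2)
  L1 dock: active, suppressor → wire = (3, -1)
  L2 explore_frontier: idle → wire stays (3, -1)
  L3 cruise: idle → wire stays (3, -1)
  L4 recharge: idle → wire stays (3, -1)
  L5 track_target: active, suppressor → wire = (2, 2)
  L6 align_heading: active, suppressor → wire = (3, -2)
  actuator = (3, -2)

2 2
3 -2
3 -2
3 -2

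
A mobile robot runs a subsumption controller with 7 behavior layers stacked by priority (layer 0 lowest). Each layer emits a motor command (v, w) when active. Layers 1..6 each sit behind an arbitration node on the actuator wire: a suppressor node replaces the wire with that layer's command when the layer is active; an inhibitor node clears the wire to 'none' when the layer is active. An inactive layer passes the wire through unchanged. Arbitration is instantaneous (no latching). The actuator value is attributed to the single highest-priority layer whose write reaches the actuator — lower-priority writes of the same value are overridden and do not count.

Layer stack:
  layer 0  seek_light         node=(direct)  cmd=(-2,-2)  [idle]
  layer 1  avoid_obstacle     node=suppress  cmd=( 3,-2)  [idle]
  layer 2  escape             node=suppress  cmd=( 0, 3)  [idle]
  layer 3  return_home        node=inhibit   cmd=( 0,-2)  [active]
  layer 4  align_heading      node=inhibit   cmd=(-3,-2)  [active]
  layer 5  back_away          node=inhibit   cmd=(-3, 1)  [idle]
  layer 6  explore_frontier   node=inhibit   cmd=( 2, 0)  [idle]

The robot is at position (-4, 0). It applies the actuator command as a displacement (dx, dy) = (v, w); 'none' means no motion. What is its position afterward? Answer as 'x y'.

-4 0

layer 0 (seek_light) idle — none
layer 1 (avoid_obstacle) idle — unchanged: none
layer 2 (escape) idle — unchanged: none
layer 3 (return_home) active — inhibits: none
layer 4 (align_heading) active — inhibits: none
layer 5 (back_away) idle — unchanged: none
layer 6 (explore_frontier) idle — unchanged: none
→ actuator none
position: (-4, 0) + none = (-4, 0)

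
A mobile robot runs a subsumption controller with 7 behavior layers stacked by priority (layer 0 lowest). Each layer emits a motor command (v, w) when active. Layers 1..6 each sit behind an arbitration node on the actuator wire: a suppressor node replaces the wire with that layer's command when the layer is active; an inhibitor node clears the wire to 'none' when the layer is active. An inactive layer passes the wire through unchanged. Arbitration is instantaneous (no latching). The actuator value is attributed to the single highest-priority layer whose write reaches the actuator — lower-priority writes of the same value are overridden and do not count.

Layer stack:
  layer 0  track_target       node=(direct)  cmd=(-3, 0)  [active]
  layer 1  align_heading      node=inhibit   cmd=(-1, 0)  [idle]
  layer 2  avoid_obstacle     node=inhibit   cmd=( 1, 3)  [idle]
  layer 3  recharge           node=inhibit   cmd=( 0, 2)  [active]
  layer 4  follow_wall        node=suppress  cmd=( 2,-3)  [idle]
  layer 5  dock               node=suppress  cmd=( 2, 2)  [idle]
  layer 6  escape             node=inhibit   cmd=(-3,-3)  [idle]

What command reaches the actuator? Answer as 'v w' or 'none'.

[0] track_target on; wire := (-3, 0)
[1] align_heading off; pass (-3, 0)
[2] avoid_obstacle off; pass (-3, 0)
[3] recharge on (inhibit); wire := none
[4] follow_wall off; pass none
[5] dock off; pass none
[6] escape off; pass none
output none

none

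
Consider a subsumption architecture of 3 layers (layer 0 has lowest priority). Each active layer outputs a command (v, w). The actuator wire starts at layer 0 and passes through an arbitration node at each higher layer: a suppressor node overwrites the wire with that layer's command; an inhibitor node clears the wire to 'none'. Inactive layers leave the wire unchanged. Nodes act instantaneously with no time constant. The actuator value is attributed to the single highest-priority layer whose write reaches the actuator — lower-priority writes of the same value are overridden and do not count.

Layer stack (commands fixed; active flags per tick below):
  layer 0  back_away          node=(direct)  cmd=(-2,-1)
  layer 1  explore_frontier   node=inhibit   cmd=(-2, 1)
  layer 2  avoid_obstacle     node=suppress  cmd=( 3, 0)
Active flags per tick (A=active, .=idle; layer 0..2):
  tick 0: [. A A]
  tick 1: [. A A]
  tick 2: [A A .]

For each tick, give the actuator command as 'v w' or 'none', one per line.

tick 0:
  L0 back_away: idle → wire = none
  L1 explore_frontier: active, inhibitor → wire = none
  L2 avoid_obstacle: active, suppressor → wire = (3, 0)
  actuator = (3, 0)
tick 1:
  L0 back_away: idle → wire = none
  L1 explore_frontier: active, inhibitor → wire = none
  L2 avoid_obstacle: active, suppressor → wire = (3, 0)
  actuator = (3, 0)
tick 2:
  L0 back_away: active, feeds wire = (-2, -1)
  L1 explore_frontier: active, inhibitor → wire = none
  L2 avoid_obstacle: idle → wire stays none
  actuator = none

3 0
3 0
none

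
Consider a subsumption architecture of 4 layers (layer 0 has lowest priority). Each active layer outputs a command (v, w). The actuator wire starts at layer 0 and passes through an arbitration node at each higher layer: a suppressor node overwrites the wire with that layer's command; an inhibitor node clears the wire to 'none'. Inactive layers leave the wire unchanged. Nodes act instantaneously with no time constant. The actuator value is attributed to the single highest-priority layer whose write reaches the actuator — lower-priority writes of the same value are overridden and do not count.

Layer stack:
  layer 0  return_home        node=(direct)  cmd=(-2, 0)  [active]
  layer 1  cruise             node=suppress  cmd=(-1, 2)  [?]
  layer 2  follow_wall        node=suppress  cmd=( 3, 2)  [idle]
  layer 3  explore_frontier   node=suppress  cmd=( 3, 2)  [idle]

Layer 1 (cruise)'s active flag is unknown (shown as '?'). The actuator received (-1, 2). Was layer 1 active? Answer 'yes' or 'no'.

yes

If layer 1 is active=yes:
  actuator would be (-1, 2)
If layer 1 is active=no:
  actuator would be (-2, 0)
Observed (-1, 2), so layer 1 was active.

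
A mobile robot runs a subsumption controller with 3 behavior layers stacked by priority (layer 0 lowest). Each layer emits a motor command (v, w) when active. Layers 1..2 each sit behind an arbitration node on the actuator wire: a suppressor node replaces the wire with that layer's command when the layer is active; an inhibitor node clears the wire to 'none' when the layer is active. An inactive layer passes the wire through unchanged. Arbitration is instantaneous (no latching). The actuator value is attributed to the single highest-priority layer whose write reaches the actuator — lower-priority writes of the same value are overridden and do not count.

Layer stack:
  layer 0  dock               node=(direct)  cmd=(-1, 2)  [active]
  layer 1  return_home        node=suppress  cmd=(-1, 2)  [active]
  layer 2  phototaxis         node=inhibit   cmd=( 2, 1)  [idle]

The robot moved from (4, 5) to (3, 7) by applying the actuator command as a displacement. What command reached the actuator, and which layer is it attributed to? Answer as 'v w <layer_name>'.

displacement = (3, 7) − (4, 5) = (-1, 2)
[0] dock on; wire := (-1, 2)
[1] return_home on (suppress); wire := (-1, 2)
[2] phototaxis off; pass (-1, 2)
output (-1, 2) — from layer 1 (return_home)

-1 2 return_home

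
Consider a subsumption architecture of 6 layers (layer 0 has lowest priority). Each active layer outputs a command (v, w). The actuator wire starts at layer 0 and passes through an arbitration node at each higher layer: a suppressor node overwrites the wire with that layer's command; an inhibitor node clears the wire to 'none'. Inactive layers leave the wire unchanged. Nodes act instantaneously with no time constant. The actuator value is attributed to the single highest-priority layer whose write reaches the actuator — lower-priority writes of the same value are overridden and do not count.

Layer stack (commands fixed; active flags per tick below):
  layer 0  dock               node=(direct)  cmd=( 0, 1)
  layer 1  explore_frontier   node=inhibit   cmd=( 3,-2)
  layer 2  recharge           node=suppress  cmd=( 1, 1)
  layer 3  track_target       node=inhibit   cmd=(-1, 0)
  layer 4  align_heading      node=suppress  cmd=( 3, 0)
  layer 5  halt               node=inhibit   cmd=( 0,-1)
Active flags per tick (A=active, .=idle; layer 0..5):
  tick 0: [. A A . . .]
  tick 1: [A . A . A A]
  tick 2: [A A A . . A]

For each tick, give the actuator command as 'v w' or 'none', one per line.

1 1
none
none

tick 0:
  layer 0 (dock) idle — none
  layer 1 (explore_frontier) active — inhibits: none
  layer 2 (recharge) active — suppresses: (1, 1)
  layer 3 (track_target) idle — unchanged: (1, 1)
  layer 4 (align_heading) idle — unchanged: (1, 1)
  layer 5 (halt) idle — unchanged: (1, 1)
  → actuator (1, 1)
tick 1:
  layer 0 (dock) active — direct: (0, 1)
  layer 1 (explore_frontier) idle — unchanged: (0, 1)
  layer 2 (recharge) active — suppresses: (1, 1)
  layer 3 (track_target) idle — unchanged: (1, 1)
  layer 4 (align_heading) active — suppresses: (3, 0)
  layer 5 (halt) active — inhibits: none
  → actuator none
tick 2:
  layer 0 (dock) active — direct: (0, 1)
  layer 1 (explore_frontier) active — inhibits: none
  layer 2 (recharge) active — suppresses: (1, 1)
  layer 3 (track_target) idle — unchanged: (1, 1)
  layer 4 (align_heading) idle — unchanged: (1, 1)
  layer 5 (halt) active — inhibits: none
  → actuator none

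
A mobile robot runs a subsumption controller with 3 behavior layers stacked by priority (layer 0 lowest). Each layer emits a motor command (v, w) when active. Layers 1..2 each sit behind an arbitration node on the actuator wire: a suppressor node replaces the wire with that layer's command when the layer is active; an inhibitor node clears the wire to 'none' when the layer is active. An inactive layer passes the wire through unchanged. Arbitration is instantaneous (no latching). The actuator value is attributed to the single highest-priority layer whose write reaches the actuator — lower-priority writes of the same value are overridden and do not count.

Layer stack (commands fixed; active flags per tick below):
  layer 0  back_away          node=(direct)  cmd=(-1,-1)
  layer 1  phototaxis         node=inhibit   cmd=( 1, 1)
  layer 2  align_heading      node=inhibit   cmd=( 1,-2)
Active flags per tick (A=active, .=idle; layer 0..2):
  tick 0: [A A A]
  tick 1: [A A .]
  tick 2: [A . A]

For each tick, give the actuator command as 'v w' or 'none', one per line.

none
none
none

tick 0:
  L0 back_away: active, feeds wire = (-1, -1)
  L1 phototaxis: active, inhibitor → wire = none
  L2 align_heading: active, inhibitor → wire = none
  actuator = none
tick 1:
  L0 back_away: active, feeds wire = (-1, -1)
  L1 phototaxis: active, inhibitor → wire = none
  L2 align_heading: idle → wire stays none
  actuator = none
tick 2:
  L0 back_away: active, feeds wire = (-1, -1)
  L1 phototaxis: idle → wire stays (-1, -1)
  L2 align_heading: active, inhibitor → wire = none
  actuator = none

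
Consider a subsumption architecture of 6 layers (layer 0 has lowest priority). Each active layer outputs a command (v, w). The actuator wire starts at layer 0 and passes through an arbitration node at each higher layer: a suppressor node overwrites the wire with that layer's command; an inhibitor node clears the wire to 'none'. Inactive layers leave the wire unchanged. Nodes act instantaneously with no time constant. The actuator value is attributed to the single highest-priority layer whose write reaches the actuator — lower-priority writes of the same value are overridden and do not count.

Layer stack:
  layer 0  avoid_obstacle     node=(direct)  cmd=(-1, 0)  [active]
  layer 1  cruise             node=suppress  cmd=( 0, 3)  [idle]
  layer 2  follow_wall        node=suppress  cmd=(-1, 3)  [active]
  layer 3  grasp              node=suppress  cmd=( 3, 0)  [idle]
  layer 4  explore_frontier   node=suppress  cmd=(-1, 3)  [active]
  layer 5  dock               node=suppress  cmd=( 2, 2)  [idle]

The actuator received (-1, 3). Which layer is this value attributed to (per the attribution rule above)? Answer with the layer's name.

explore_frontier

[0] avoid_obstacle on; wire := (-1, 0)
[1] cruise off; pass (-1, 0)
[2] follow_wall on (suppress); wire := (-1, 3)
[3] grasp off; pass (-1, 3)
[4] explore_frontier on (suppress); wire := (-1, 3)
[5] dock off; pass (-1, 3)
output (-1, 3)
last writer: layer 4 = explore_frontier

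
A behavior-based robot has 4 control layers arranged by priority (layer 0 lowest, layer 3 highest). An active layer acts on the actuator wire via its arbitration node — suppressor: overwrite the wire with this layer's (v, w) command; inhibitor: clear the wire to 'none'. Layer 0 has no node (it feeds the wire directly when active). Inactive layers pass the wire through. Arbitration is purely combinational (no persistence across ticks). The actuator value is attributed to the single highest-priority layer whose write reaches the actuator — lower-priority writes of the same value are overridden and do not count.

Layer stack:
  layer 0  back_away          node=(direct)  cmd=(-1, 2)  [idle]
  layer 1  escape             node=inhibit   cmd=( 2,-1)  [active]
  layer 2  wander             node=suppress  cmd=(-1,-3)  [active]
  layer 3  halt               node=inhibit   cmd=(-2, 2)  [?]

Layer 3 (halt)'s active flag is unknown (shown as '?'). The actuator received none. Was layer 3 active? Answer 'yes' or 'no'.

yes

If layer 3 is active=yes:
  actuator would be none
If layer 3 is active=no:
  actuator would be (-1, -3)
Observed none, so layer 3 was active.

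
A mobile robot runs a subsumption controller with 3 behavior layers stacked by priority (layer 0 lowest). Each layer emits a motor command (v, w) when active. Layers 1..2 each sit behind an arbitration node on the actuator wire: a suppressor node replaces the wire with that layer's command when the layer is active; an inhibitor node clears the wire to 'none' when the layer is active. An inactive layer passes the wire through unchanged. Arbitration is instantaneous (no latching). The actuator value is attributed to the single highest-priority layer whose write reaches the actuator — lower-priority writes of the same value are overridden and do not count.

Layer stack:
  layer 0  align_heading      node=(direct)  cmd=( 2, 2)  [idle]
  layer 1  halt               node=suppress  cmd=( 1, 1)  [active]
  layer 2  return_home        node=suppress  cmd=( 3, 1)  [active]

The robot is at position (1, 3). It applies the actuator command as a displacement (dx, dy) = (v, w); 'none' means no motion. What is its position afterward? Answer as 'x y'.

4 4

[0] align_heading off; wire := none
[1] halt on (suppress); wire := (1, 1)
[2] return_home on (suppress); wire := (3, 1)
output (3, 1)
position: (1, 3) + (3, 1) = (4, 4)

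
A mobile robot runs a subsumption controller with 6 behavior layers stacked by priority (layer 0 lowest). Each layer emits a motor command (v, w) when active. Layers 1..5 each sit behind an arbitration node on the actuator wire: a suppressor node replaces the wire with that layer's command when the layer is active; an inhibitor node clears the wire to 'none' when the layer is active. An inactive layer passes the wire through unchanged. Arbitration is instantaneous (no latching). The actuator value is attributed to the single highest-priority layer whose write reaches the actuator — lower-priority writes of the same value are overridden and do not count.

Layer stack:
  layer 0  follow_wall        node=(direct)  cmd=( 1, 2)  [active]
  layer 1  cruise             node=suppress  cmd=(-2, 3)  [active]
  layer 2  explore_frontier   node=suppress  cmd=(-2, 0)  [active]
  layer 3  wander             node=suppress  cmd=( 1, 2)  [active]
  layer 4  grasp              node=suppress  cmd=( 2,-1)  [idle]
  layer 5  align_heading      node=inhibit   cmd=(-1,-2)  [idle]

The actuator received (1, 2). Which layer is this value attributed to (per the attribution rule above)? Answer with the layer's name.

wander

layer 0 (follow_wall) active — direct: (1, 2)
layer 1 (cruise) active — suppresses: (-2, 3)
layer 2 (explore_frontier) active — suppresses: (-2, 0)
layer 3 (wander) active — suppresses: (1, 2)
layer 4 (grasp) idle — unchanged: (1, 2)
layer 5 (align_heading) idle — unchanged: (1, 2)
→ actuator (1, 2)
last writer: layer 3 = wander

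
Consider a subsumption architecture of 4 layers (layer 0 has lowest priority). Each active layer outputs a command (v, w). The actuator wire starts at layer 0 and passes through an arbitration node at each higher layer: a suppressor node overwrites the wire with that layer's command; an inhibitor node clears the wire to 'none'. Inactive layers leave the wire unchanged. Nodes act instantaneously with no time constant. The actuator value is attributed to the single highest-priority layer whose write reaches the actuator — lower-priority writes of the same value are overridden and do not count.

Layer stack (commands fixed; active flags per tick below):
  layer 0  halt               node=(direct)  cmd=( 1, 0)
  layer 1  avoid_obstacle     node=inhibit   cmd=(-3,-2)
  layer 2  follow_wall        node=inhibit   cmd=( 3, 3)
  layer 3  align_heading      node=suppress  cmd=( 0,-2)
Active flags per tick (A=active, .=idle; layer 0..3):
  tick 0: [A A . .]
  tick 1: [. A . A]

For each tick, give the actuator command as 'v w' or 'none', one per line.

none
0 -2

tick 0:
  L0 halt: active, feeds wire = (1, 0)
  L1 avoid_obstacle: active, inhibitor → wire = none
  L2 follow_wall: idle → wire stays none
  L3 align_heading: idle → wire stays none
  actuator = none
tick 1:
  L0 halt: idle → wire = none
  L1 avoid_obstacle: active, inhibitor → wire = none
  L2 follow_wall: idle → wire stays none
  L3 align_heading: active, suppressor → wire = (0, -2)
  actuator = (0, -2)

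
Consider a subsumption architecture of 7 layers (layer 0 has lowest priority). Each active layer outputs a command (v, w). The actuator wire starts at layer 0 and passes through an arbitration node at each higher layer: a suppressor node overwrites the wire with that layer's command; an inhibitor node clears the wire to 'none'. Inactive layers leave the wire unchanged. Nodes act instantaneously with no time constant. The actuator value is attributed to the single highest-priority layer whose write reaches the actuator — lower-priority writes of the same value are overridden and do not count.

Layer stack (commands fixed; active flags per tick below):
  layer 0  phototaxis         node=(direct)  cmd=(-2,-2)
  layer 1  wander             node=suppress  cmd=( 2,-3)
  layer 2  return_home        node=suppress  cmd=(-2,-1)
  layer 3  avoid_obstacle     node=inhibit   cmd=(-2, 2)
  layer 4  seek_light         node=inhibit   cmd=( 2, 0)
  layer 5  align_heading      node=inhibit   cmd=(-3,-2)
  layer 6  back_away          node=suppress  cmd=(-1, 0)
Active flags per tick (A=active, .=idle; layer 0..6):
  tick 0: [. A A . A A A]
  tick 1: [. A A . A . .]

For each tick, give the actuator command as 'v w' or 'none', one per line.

tick 0:
  [0] phototaxis off; wire := none
  [1] wander on (suppress); wire := (2, -3)
  [2] return_home on (suppress); wire := (-2, -1)
  [3] avoid_obstacle off; pass (-2, -1)
  [4] seek_light on (inhibit); wire := none
  [5] align_heading on (inhibit); wire := none
  [6] back_away on (suppress); wire := (-1, 0)
  output (-1, 0)
tick 1:
  [0] phototaxis off; wire := none
  [1] wander on (suppress); wire := (2, -3)
  [2] return_home on (suppress); wire := (-2, -1)
  [3] avoid_obstacle off; pass (-2, -1)
  [4] seek_light on (inhibit); wire := none
  [5] align_heading off; pass none
  [6] back_away off; pass none
  output none

-1 0
none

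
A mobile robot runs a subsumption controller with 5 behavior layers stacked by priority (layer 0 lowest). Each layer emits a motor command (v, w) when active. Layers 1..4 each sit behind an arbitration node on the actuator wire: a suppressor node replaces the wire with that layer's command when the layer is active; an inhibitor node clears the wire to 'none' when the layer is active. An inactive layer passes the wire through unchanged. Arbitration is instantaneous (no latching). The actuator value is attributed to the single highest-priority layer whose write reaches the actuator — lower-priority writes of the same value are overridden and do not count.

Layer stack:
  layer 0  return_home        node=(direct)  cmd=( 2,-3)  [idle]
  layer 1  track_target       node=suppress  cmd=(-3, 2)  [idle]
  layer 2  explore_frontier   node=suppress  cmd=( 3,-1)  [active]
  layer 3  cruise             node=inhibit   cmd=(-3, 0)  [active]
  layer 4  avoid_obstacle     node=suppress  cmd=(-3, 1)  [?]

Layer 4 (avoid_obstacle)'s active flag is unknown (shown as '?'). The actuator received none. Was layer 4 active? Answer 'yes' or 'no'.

If layer 4 is active=yes:
  actuator would be (-3, 1)
If layer 4 is active=no:
  actuator would be none
Observed none, so layer 4 was idle.

no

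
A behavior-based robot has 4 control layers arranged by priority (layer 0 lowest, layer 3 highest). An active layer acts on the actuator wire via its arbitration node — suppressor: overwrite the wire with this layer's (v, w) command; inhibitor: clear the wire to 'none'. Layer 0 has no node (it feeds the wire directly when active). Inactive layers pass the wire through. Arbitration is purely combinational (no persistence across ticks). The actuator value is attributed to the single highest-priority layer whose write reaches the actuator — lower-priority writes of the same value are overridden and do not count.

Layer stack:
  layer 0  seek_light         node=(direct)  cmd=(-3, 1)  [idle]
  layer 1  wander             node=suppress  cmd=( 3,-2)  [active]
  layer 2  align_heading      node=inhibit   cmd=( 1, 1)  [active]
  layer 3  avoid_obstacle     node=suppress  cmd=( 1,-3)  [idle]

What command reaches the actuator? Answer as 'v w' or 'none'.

none

L0 seek_light: idle → wire = none
L1 wander: active, suppressor → wire = (3, -2)
L2 align_heading: active, inhibitor → wire = none
L3 avoid_obstacle: idle → wire stays none
actuator = none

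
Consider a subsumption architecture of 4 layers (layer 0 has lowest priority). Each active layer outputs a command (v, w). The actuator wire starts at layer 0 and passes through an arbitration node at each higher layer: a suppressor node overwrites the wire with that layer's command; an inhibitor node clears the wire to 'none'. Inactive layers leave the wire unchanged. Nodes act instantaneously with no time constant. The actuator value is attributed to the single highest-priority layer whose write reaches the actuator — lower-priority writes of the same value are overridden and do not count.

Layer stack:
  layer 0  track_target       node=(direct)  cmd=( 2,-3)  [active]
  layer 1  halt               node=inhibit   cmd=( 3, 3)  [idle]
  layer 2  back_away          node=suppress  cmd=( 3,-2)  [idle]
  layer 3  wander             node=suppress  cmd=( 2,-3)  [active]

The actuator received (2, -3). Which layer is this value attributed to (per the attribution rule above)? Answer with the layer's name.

layer 0 (track_target) active — direct: (2, -3)
layer 1 (halt) idle — unchanged: (2, -3)
layer 2 (back_away) idle — unchanged: (2, -3)
layer 3 (wander) active — suppresses: (2, -3)
→ actuator (2, -3)
last writer: layer 3 = wander

wander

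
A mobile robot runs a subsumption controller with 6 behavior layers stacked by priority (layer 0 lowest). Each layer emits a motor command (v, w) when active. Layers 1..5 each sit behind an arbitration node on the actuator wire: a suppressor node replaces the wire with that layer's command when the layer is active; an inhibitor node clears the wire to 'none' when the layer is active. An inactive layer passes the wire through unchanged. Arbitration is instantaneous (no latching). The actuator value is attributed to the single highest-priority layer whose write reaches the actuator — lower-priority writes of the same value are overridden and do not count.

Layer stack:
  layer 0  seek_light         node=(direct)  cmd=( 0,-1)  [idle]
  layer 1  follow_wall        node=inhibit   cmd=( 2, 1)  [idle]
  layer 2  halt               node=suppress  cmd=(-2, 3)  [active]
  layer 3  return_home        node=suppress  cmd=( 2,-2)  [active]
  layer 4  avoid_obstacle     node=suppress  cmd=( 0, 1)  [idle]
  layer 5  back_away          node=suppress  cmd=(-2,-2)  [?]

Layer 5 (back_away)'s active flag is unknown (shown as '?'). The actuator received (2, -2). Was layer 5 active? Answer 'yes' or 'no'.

no

If layer 5 is active=yes:
  actuator would be (-2, -2)
If layer 5 is active=no:
  actuator would be (2, -2)
Observed (2, -2), so layer 5 was idle.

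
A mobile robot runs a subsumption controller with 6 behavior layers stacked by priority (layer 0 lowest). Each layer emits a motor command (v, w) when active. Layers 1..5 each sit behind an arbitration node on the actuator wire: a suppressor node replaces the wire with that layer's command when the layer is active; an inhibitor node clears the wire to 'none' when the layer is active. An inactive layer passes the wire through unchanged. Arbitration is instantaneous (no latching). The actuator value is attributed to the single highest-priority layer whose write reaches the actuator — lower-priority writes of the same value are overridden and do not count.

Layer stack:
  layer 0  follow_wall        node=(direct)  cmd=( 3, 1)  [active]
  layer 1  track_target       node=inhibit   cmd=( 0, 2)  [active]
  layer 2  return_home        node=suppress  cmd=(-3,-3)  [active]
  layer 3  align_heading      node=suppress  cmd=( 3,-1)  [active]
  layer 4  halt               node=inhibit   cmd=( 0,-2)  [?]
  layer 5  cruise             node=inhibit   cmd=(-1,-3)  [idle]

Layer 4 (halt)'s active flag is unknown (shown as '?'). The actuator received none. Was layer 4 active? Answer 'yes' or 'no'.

If layer 4 is active=yes:
  actuator would be none
If layer 4 is active=no:
  actuator would be (3, -1)
Observed none, so layer 4 was active.

yes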